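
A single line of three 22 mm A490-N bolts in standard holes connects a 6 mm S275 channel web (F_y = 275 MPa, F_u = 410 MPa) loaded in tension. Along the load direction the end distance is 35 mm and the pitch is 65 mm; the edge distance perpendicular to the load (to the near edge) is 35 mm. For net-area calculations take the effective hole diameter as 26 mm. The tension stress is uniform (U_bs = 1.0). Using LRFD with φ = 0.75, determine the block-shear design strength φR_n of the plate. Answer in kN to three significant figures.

151 kN

Shear plane L_v = 35 + 2·65 = 165 mm; A_gv = 165 × 6 = 990 mm².
A_nv = (165 − 2.5·26) × 6 = 600 mm².
A_nt = (35 − 0.5·26) × 6 = 132 mm².
0.6 F_u A_nv = 147.6 kN; 0.6 F_y A_gv = 163.3 kN → shear rupture governs the shear term.
R_n = 147.6 + 1.0 × 410 × 132 / 1000 = 201.7 kN.
Design strength φR_n = 0.75 × 201.7 = 151 kN.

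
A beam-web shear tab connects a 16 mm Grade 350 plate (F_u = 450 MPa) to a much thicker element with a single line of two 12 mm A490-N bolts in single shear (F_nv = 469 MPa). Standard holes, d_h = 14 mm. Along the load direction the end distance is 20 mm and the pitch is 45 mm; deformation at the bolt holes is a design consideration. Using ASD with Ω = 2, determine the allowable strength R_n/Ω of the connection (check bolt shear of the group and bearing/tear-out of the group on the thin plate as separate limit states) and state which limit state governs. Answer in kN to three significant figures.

Bolt shear: A_b = π·12²/4 = 113.1 mm²; R_n = 469 × 113.1 × 2 × 1 / 1000 = 106.1 kN → 106.1 / 2 = 53 kN.
Bearing (1.2 l_c t F_u ≤ 2.4 d t F_u): upper limit = 2.4·12·16·450 / 1000 = 207.4 kN.
  Edge l_c = 20 − 14/2 = 13 → r_n = 112.3 kN; interior l_c = 45 − 14 = 31 → r_n = 207.4 kN.
  R_n,bearing = 1·112.3 + 1·207.4 = 319.7 kN → 319.7 / 2 = 160 kN.
Bolt shear governs: 53 kN.

53 kN (bolt shear governs)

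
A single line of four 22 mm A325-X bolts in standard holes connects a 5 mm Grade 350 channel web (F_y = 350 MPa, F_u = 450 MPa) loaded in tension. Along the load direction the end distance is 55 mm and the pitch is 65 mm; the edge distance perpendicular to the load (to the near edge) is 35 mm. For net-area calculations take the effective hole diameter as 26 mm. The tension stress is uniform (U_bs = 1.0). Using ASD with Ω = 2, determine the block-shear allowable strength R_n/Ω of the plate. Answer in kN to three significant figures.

Shear plane L_v = 55 + 3·65 = 250 mm; A_gv = 250 × 5 = 1250 mm².
A_nv = (250 − 3.5·26) × 5 = 795 mm².
A_nt = (35 − 0.5·26) × 5 = 110 mm².
0.6 F_u A_nv = 214.7 kN; 0.6 F_y A_gv = 262.5 kN → shear rupture governs the shear term.
R_n = 214.7 + 1.0 × 450 × 110 / 1000 = 264.1 kN.
Allowable strength R_n/Ω = 264.1 / 2 = 132 kN.

132 kN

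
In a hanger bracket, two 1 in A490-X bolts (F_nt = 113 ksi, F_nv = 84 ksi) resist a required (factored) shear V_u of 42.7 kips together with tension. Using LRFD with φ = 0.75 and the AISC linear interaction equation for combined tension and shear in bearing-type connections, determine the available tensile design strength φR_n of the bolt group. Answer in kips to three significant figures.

A_b = π·1²/4 = 0.7854 in²; f_rv = 42.7 / (2 × 0.7854) = 27.18 ksi.
F'_nt = 1.3 F_nt − (F_nt / φF_nv) f_rv = 1.3·113 − (113/(0.75·84))·27.18 = 98.14 ksi, capped at F_nt → F'_nt = 98.14 ksi.
R_n = F'_nt · A_b · n = 98.14 × 0.7854 × 2 = 154.2 kips.
Design strength φR_n = 0.75 × 154.2 = 116 kips.

116 kips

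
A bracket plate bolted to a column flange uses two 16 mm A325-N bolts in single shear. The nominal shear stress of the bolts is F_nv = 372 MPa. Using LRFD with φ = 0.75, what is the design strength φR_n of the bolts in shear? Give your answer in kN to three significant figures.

112 kN

A_b = π × 16² / 4 = 201.1 mm².
R_n = F_nv · A_b · n · n_s = 372 × 201.1 × 2 × 1 / 1000 = 149.6 kN.
Design strength φR_n = 0.75 × 149.6 = 112 kN.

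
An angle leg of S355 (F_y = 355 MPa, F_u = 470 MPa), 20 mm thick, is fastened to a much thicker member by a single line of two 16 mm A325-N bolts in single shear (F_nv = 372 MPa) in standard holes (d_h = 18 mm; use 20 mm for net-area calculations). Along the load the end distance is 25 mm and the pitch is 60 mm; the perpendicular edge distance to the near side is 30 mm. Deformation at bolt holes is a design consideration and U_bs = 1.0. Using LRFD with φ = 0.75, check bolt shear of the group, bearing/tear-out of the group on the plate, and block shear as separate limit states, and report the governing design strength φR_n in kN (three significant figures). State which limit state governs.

Bolt shear: A_b = π·16²/4 = 201.1 mm²; R_n = 372 × 201.1 × 2 × 1 / 1000 = 149.6 kN → 0.75 × 149.6 = 112 kN.
Bearing: edge l_c = 16, r_n = 180.5 kN; interior l_c = 42, r_n = 361 kN; R_n = 180.5 + 1·361 = 541.4 kN → 406 kN.
Block shear: A_gv = 1700, A_nv = 1100, A_nt = 400 mm²; R_n = min(0.6F_uA_nv, 0.6F_yA_gv) + U_bs·F_u·A_nt = 498.2 kN → 374 kN.
Bolt shear governs: 112 kN.

112 kN (bolt shear governs)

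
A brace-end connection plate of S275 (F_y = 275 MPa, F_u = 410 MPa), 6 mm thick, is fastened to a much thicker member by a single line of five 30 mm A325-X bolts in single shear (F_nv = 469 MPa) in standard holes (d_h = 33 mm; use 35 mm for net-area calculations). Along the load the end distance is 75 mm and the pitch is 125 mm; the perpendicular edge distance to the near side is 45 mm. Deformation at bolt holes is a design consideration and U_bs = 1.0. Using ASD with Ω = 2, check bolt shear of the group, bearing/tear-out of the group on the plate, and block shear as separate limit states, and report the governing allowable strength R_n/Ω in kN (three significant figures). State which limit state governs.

Bolt shear: A_b = π·30²/4 = 706.9 mm²; R_n = 469 × 706.9 × 5 × 1 / 1000 = 1658 kN → 1658 / 2 = 829 kN.
Bearing: edge l_c = 58.5, r_n = 172.7 kN; interior l_c = 92, r_n = 177.1 kN; R_n = 172.7 + 4·177.1 = 881.2 kN → 441 kN.
Block shear: A_gv = 3450, A_nv = 2505, A_nt = 165 mm²; R_n = min(0.6F_uA_nv, 0.6F_yA_gv) + U_bs·F_u·A_nt = 636.9 kN → 318 kN.
Block shear governs: 318 kN.

318 kN (block shear governs)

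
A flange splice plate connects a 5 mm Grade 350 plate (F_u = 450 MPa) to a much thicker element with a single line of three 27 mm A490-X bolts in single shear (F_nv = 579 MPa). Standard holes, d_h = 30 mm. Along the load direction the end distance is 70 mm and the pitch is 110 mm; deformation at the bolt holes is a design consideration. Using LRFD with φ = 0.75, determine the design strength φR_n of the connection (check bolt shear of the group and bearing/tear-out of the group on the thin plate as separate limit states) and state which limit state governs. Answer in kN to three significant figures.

Bolt shear: A_b = π·27²/4 = 572.6 mm²; R_n = 579 × 572.6 × 3 × 1 / 1000 = 994.5 kN → 0.75 × 994.5 = 746 kN.
Bearing (1.2 l_c t F_u ≤ 2.4 d t F_u): upper limit = 2.4·27·5·450 / 1000 = 145.8 kN.
  Edge l_c = 70 − 30/2 = 55 → r_n = 145.8 kN; interior l_c = 110 − 30 = 80 → r_n = 145.8 kN.
  R_n,bearing = 1·145.8 + 2·145.8 = 437.4 kN → 0.75 × 437.4 = 328 kN.
Bearing governs: 328 kN.

328 kN (bearing governs)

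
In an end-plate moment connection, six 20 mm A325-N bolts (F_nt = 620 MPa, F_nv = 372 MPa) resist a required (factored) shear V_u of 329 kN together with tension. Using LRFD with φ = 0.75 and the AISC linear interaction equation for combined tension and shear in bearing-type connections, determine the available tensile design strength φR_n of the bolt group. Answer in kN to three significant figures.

591 kN

A_b = π·20²/4 = 314.2 mm²; f_rv = 329 × 1000 / (6 × 314.2) = 174.5 MPa.
F'_nt = 1.3 F_nt − (F_nt / φF_nv) f_rv = 1.3·620 − (620/(0.75·372))·174.5 = 418.1 MPa, capped at F_nt → F'_nt = 418.1 MPa.
R_n = F'_nt · A_b · n = 418.1 × 314.2 × 6 / 1000 = 788.2 kN.
Design strength φR_n = 0.75 × 788.2 = 591 kN.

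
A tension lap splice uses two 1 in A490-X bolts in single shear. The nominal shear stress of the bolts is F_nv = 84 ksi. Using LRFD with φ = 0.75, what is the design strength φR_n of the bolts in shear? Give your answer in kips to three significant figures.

99 kips

A_b = π × 1² / 4 = 0.7854 in².
R_n = F_nv · A_b · n · n_s = 84 × 0.7854 × 2 × 1 = 131.9 kips.
Design strength φR_n = 0.75 × 131.9 = 99 kips.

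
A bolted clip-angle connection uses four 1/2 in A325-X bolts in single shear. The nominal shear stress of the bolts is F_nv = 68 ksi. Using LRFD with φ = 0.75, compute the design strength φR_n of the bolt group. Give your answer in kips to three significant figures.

40.1 kips

A_b = π × 0.5² / 4 = 0.1963 in².
R_n = F_nv · A_b · n · n_s = 68 × 0.1963 × 4 × 1 = 53.41 kips.
Design strength φR_n = 0.75 × 53.41 = 40.1 kips.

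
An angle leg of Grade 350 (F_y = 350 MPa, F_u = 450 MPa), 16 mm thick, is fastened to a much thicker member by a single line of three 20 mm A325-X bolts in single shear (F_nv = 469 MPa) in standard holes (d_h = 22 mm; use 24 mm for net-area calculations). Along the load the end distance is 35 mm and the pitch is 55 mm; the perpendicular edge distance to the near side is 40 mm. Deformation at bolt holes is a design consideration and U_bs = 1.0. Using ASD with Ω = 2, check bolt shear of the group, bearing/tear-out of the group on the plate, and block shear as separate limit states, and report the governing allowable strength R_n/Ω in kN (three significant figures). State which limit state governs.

221 kN (bolt shear governs)

Bolt shear: A_b = π·20²/4 = 314.2 mm²; R_n = 469 × 314.2 × 3 × 1 / 1000 = 442 kN → 442 / 2 = 221 kN.
Bearing: edge l_c = 24, r_n = 207.4 kN; interior l_c = 33, r_n = 285.1 kN; R_n = 207.4 + 2·285.1 = 777.6 kN → 389 kN.
Block shear: A_gv = 2320, A_nv = 1360, A_nt = 448 mm²; R_n = min(0.6F_uA_nv, 0.6F_yA_gv) + U_bs·F_u·A_nt = 568.8 kN → 284 kN.
Bolt shear governs: 221 kN.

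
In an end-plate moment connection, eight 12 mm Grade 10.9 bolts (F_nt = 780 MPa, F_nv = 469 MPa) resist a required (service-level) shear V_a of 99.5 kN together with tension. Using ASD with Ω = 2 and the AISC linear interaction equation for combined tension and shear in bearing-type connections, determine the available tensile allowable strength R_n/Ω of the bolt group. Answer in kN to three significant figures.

A_b = π·12²/4 = 113.1 mm²; f_rv = 99.5 × 1000 / (8 × 113.1) = 110 MPa.
F'_nt = 1.3 F_nt − (Ω F_nt / F_nv) f_rv = 1.3·780 − (2·780/469)·110 = 648.2 MPa, capped at F_nt → F'_nt = 648.2 MPa.
R_n = F'_nt · A_b · n = 648.2 × 113.1 × 8 / 1000 = 586.5 kN.
Allowable strength R_n/Ω = 586.5 / 2 = 293 kN.

293 kN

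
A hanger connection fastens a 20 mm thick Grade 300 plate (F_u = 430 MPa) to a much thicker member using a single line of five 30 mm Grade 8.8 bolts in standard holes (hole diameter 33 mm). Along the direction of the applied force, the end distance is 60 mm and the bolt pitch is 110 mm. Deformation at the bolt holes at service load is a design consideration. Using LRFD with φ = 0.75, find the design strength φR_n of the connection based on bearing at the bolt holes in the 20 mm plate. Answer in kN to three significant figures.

2190 kN

Per bolt r_n = 1.2 l_c t F_u ≤ 2.4 d t F_u; upper limit = 2.4 × 30 × 20 × 430 / 1000 = 619.2 kN.
Edge bolt: l_c = 60 − 33/2 = 43.5 mm → 1.2 × 43.5 × 20 × 430 / 1000 = 448.9 → r_n = 448.9 kN.
Interior bolts: l_c = 110 − 33 = 77 mm → 1.2 × 77 × 20 × 430 / 1000 = 794.6 → r_n = 619.2 kN.
R_n = 1 × 448.9 + 4 × 619.2 = 2926 kN.
Design strength φR_n = 0.75 × 2926 = 2190 kN.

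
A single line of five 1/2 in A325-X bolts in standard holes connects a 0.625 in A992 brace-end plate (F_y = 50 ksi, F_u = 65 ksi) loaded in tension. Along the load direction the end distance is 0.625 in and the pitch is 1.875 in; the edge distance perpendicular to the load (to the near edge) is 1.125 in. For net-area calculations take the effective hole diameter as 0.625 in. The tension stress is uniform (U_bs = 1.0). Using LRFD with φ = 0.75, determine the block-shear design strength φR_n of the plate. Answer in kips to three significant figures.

122 kips

Shear plane L_v = 0.625 + 4·1.875 = 8.125 in; A_gv = 8.125 × 0.625 = 5.078 in².
A_nv = (8.125 − 4.5·0.625) × 0.625 = 3.32 in².
A_nt = (1.125 − 0.5·0.625) × 0.625 = 0.5078 in².
0.6 F_u A_nv = 129.5 kips; 0.6 F_y A_gv = 152.3 kips → shear rupture governs the shear term.
R_n = 129.5 + 1.0 × 65 × 0.5078 = 162.5 kips.
Design strength φR_n = 0.75 × 162.5 = 122 kips.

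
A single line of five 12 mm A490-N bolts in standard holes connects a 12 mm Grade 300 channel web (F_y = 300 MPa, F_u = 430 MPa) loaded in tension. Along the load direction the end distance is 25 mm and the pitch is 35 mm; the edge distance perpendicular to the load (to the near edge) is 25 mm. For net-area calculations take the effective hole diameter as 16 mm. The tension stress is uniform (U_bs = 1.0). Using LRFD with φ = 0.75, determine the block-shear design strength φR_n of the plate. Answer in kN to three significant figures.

Shear plane L_v = 25 + 4·35 = 165 mm; A_gv = 165 × 12 = 1980 mm².
A_nv = (165 − 4.5·16) × 12 = 1116 mm².
A_nt = (25 − 0.5·16) × 12 = 204 mm².
0.6 F_u A_nv = 287.9 kN; 0.6 F_y A_gv = 356.4 kN → shear rupture governs the shear term.
R_n = 287.9 + 1.0 × 430 × 204 / 1000 = 375.6 kN.
Design strength φR_n = 0.75 × 375.6 = 282 kN.

282 kN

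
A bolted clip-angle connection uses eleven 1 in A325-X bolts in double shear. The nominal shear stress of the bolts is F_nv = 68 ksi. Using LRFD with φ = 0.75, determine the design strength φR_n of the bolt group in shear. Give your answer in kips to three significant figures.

A_b = π × 1² / 4 = 0.7854 in².
R_n = F_nv · A_b · n · n_s = 68 × 0.7854 × 11 × 2 = 1175 kips.
Design strength φR_n = 0.75 × 1175 = 881 kips.

881 kips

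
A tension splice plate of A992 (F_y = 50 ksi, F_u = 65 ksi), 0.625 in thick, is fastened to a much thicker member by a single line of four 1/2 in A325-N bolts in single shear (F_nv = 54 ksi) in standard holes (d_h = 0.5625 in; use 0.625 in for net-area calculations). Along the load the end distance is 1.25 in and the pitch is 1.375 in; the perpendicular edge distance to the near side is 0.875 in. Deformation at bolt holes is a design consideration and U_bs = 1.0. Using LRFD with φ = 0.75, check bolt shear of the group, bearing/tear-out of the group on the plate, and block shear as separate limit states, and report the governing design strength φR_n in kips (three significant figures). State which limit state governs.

Bolt shear: A_b = π·0.5²/4 = 0.1963 in²; R_n = 54 × 0.1963 × 4 × 1 = 42.41 kips → 0.75 × 42.41 = 31.8 kips.
Bearing: edge l_c = 0.9688, r_n = 47.23 kips; interior l_c = 0.8125, r_n = 39.61 kips; R_n = 47.23 + 3·39.61 = 166.1 kips → 125 kips.
Block shear: A_gv = 3.359, A_nv = 1.992, A_nt = 0.3516 in²; R_n = min(0.6F_uA_nv, 0.6F_yA_gv) + U_bs·F_u·A_nt = 100.5 kips → 75.4 kips.
Bolt shear governs: 31.8 kips.

31.8 kips (bolt shear governs)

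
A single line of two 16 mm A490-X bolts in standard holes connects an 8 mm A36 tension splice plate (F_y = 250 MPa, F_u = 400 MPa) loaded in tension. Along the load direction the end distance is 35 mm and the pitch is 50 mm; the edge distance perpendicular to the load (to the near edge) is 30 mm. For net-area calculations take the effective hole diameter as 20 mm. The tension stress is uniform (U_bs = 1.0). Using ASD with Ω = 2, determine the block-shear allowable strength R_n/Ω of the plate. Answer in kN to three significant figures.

Shear plane L_v = 35 + 1·50 = 85 mm; A_gv = 85 × 8 = 680 mm².
A_nv = (85 − 1.5·20) × 8 = 440 mm².
A_nt = (30 − 0.5·20) × 8 = 160 mm².
0.6 F_u A_nv = 105.6 kN; 0.6 F_y A_gv = 102 kN → shear yielding governs the shear term.
R_n = 102 + 1.0 × 400 × 160 / 1000 = 166 kN.
Allowable strength R_n/Ω = 166 / 2 = 83 kN.

83 kN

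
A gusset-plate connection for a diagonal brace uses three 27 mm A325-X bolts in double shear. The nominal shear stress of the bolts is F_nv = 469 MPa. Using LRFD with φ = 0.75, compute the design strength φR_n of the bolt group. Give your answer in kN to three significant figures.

A_b = π × 27² / 4 = 572.6 mm².
R_n = F_nv · A_b · n · n_s = 469 × 572.6 × 3 × 2 / 1000 = 1611 kN.
Design strength φR_n = 0.75 × 1611 = 1210 kN.

1210 kN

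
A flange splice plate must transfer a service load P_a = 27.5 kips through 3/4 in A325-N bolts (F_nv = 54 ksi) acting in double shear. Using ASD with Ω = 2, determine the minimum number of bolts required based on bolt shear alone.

2 bolts

A_b = π·0.75²/4 = 0.4418 in².
Per-bolt allowable strength R_n/Ω = 54 × 0.4418 × 2 / 2 = 23.86 kips.
n ≥ 27.5 / 23.86 = 1.153 → use 2 bolts.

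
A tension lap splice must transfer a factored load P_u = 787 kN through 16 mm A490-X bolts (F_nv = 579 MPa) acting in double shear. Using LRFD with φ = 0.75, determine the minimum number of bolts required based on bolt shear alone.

5 bolts

A_b = π·16²/4 = 201.1 mm².
Per-bolt design strength φR_n = 0.75 × 579 × 201.1 × 2 / 1000 = 174.6 kN.
n ≥ 787 / 174.6 = 4.507 → use 5 bolts.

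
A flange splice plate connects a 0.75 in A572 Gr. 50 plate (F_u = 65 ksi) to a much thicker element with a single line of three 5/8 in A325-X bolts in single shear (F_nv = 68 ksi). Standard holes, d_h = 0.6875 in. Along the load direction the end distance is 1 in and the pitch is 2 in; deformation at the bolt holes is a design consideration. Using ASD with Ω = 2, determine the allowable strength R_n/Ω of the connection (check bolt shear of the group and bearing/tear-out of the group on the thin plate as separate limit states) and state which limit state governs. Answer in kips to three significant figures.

Bolt shear: A_b = π·0.625²/4 = 0.3068 in²; R_n = 68 × 0.3068 × 3 × 1 = 62.59 kips → 62.59 / 2 = 31.3 kips.
Bearing (1.2 l_c t F_u ≤ 2.4 d t F_u): upper limit = 2.4·0.625·0.75·65 = 73.12 kips.
  Edge l_c = 1 − 0.6875/2 = 0.6562 → r_n = 38.39 kips; interior l_c = 2 − 0.6875 = 1.312 → r_n = 73.12 kips.
  R_n,bearing = 1·38.39 + 2·73.12 = 184.6 kips → 184.6 / 2 = 92.3 kips.
Bolt shear governs: 31.3 kips.

31.3 kips (bolt shear governs)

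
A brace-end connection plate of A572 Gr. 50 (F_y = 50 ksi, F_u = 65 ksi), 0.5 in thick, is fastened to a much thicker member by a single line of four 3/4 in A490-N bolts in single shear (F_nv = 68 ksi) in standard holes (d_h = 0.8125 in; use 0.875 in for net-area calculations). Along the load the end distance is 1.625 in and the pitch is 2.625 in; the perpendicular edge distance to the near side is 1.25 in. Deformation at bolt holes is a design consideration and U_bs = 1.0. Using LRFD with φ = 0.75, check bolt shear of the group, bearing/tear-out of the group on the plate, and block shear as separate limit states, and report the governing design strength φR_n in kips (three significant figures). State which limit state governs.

90.1 kips (bolt shear governs)

Bolt shear: A_b = π·0.75²/4 = 0.4418 in²; R_n = 68 × 0.4418 × 4 × 1 = 120.2 kips → 0.75 × 120.2 = 90.1 kips.
Bearing: edge l_c = 1.219, r_n = 47.53 kips; interior l_c = 1.812, r_n = 58.5 kips; R_n = 47.53 + 3·58.5 = 223 kips → 167 kips.
Block shear: A_gv = 4.75, A_nv = 3.219, A_nt = 0.4062 in²; R_n = min(0.6F_uA_nv, 0.6F_yA_gv) + U_bs·F_u·A_nt = 151.9 kips → 114 kips.
Bolt shear governs: 90.1 kips.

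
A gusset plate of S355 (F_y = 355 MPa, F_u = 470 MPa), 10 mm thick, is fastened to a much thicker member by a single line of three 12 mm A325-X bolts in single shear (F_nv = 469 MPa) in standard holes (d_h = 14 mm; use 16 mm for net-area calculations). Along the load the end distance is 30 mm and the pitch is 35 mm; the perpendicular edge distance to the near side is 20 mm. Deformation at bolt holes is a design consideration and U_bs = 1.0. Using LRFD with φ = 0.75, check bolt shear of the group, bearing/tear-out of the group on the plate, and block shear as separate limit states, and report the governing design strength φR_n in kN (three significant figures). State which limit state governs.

Bolt shear: A_b = π·12²/4 = 113.1 mm²; R_n = 469 × 113.1 × 3 × 1 / 1000 = 159.1 kN → 0.75 × 159.1 = 119 kN.
Bearing: edge l_c = 23, r_n = 129.7 kN; interior l_c = 21, r_n = 118.4 kN; R_n = 129.7 + 2·118.4 = 366.6 kN → 275 kN.
Block shear: A_gv = 1000, A_nv = 600, A_nt = 120 mm²; R_n = min(0.6F_uA_nv, 0.6F_yA_gv) + U_bs·F_u·A_nt = 225.6 kN → 169 kN.
Bolt shear governs: 119 kN.

119 kN (bolt shear governs)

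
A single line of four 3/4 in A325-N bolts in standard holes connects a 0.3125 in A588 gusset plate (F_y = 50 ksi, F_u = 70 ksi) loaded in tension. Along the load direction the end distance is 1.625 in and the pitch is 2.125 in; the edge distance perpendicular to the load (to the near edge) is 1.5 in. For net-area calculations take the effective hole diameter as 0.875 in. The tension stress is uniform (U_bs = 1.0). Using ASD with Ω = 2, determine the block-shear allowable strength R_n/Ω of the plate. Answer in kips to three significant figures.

44 kips

Shear plane L_v = 1.625 + 3·2.125 = 8 in; A_gv = 8 × 0.3125 = 2.5 in².
A_nv = (8 − 3.5·0.875) × 0.3125 = 1.543 in².
A_nt = (1.5 − 0.5·0.875) × 0.3125 = 0.332 in².
0.6 F_u A_nv = 64.8 kips; 0.6 F_y A_gv = 75 kips → shear rupture governs the shear term.
R_n = 64.8 + 1.0 × 70 × 0.332 = 88.05 kips.
Allowable strength R_n/Ω = 88.05 / 2 = 44 kips.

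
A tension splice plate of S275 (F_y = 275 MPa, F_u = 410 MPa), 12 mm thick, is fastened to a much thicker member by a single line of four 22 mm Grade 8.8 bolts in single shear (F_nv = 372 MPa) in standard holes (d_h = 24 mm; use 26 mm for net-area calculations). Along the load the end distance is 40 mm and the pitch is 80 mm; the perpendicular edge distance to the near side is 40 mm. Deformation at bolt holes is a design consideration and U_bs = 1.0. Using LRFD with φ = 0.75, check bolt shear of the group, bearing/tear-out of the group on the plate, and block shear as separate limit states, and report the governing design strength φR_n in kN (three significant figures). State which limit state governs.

Bolt shear: A_b = π·22²/4 = 380.1 mm²; R_n = 372 × 380.1 × 4 × 1 / 1000 = 565.6 kN → 0.75 × 565.6 = 424 kN.
Bearing: edge l_c = 28, r_n = 165.3 kN; interior l_c = 56, r_n = 259.8 kN; R_n = 165.3 + 3·259.8 = 944.6 kN → 708 kN.
Block shear: A_gv = 3360, A_nv = 2268, A_nt = 324 mm²; R_n = min(0.6F_uA_nv, 0.6F_yA_gv) + U_bs·F_u·A_nt = 687.2 kN → 515 kN.
Bolt shear governs: 424 kN.

424 kN (bolt shear governs)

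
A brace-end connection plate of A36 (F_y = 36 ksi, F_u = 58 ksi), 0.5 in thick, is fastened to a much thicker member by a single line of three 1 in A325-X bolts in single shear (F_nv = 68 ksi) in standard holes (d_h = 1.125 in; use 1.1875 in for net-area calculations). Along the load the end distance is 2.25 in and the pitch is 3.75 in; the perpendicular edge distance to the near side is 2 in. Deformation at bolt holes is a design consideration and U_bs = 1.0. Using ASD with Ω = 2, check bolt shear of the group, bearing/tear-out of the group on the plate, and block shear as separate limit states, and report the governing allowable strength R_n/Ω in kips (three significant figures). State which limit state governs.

73 kips (block shear governs)

Bolt shear: A_b = π·1²/4 = 0.7854 in²; R_n = 68 × 0.7854 × 3 × 1 = 160.2 kips → 160.2 / 2 = 80.1 kips.
Bearing: edge l_c = 1.688, r_n = 58.72 kips; interior l_c = 2.625, r_n = 69.6 kips; R_n = 58.72 + 2·69.6 = 197.9 kips → 99 kips.
Block shear: A_gv = 4.875, A_nv = 3.391, A_nt = 0.7031 in²; R_n = min(0.6F_uA_nv, 0.6F_yA_gv) + U_bs·F_u·A_nt = 146.1 kips → 73 kips.
Block shear governs: 73 kips.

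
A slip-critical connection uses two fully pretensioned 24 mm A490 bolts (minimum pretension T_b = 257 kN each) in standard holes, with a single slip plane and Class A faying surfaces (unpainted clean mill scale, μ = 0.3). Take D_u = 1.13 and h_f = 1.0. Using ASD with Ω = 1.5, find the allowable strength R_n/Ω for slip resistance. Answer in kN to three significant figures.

116 kN

R_n = μ · D_u · h_f · T_b · n_s · n_b = 0.3 × 1.13 × 1.0 × 257 × 1 × 2 = 174.2 kN.
Allowable strength R_n/Ω = 174.2 / 1.5 = 116 kN.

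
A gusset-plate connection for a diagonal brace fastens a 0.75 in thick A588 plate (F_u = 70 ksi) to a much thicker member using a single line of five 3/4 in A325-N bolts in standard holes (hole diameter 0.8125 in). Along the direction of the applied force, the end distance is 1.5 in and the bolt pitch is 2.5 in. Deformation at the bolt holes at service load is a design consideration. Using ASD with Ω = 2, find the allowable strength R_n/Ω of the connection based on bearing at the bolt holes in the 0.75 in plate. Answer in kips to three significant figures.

223 kips

Per bolt r_n = 1.2 l_c t F_u ≤ 2.4 d t F_u; upper limit = 2.4 × 0.75 × 0.75 × 70 = 94.5 kips.
Edge bolt: l_c = 1.5 − 0.8125/2 = 1.094 in → 1.2 × 1.094 × 0.75 × 70 = 68.91 → r_n = 68.91 kips.
Interior bolts: l_c = 2.5 − 0.8125 = 1.688 in → 1.2 × 1.688 × 0.75 × 70 = 106.3 → r_n = 94.5 kips.
R_n = 1 × 68.91 + 4 × 94.5 = 446.9 kips.
Allowable strength R_n/Ω = 446.9 / 2 = 223 kips.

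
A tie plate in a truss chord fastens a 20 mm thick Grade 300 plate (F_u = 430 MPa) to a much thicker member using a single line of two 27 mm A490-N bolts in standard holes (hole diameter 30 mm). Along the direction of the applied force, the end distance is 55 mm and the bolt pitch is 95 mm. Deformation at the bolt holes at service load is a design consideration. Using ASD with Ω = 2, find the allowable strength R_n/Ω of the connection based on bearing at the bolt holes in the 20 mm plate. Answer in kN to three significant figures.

Per bolt r_n = 1.2 l_c t F_u ≤ 2.4 d t F_u; upper limit = 2.4 × 27 × 20 × 430 / 1000 = 557.3 kN.
Edge bolt: l_c = 55 − 30/2 = 40 mm → 1.2 × 40 × 20 × 430 / 1000 = 412.8 → r_n = 412.8 kN.
Interior bolts: l_c = 95 − 30 = 65 mm → 1.2 × 65 × 20 × 430 / 1000 = 670.8 → r_n = 557.3 kN.
R_n = 1 × 412.8 + 1 × 557.3 = 970.1 kN.
Allowable strength R_n/Ω = 970.1 / 2 = 485 kN.

485 kN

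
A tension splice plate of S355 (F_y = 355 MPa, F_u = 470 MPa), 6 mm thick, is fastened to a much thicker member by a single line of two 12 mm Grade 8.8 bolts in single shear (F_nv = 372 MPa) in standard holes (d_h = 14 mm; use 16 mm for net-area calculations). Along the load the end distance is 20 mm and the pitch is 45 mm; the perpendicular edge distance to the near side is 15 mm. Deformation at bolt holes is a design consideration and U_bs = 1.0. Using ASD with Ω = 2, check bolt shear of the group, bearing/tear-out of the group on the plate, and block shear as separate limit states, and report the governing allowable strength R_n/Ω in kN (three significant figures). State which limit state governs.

42.1 kN (bolt shear governs)

Bolt shear: A_b = π·12²/4 = 113.1 mm²; R_n = 372 × 113.1 × 2 × 1 / 1000 = 84.14 kN → 84.14 / 2 = 42.1 kN.
Bearing: edge l_c = 13, r_n = 43.99 kN; interior l_c = 31, r_n = 81.22 kN; R_n = 43.99 + 1·81.22 = 125.2 kN → 62.6 kN.
Block shear: A_gv = 390, A_nv = 246, A_nt = 42 mm²; R_n = min(0.6F_uA_nv, 0.6F_yA_gv) + U_bs·F_u·A_nt = 89.11 kN → 44.6 kN.
Bolt shear governs: 42.1 kN.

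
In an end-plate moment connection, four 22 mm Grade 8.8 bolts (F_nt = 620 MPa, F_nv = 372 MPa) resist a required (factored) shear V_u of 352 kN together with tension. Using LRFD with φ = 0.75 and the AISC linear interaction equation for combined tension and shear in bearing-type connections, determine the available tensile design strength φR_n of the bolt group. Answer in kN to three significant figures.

A_b = π·22²/4 = 380.1 mm²; f_rv = 352 × 1000 / (4 × 380.1) = 231.5 MPa.
F'_nt = 1.3 F_nt − (F_nt / φF_nv) f_rv = 1.3·620 − (620/(0.75·372))·231.5 = 291.6 MPa, capped at F_nt → F'_nt = 291.6 MPa.
R_n = F'_nt · A_b · n = 291.6 × 380.1 × 4 / 1000 = 443.3 kN.
Design strength φR_n = 0.75 × 443.3 = 332 kN.

332 kN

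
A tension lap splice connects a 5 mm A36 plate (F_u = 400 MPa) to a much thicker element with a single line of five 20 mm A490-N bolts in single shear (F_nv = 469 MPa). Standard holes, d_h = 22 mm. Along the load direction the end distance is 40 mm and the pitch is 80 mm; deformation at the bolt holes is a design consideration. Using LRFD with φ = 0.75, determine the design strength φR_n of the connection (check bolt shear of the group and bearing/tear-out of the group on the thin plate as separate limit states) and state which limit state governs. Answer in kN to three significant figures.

340 kN (bearing governs)

Bolt shear: A_b = π·20²/4 = 314.2 mm²; R_n = 469 × 314.2 × 5 × 1 / 1000 = 736.7 kN → 0.75 × 736.7 = 553 kN.
Bearing (1.2 l_c t F_u ≤ 2.4 d t F_u): upper limit = 2.4·20·5·400 / 1000 = 96 kN.
  Edge l_c = 40 − 22/2 = 29 → r_n = 69.6 kN; interior l_c = 80 − 22 = 58 → r_n = 96 kN.
  R_n,bearing = 1·69.6 + 4·96 = 453.6 kN → 0.75 × 453.6 = 340 kN.
Bearing governs: 340 kN.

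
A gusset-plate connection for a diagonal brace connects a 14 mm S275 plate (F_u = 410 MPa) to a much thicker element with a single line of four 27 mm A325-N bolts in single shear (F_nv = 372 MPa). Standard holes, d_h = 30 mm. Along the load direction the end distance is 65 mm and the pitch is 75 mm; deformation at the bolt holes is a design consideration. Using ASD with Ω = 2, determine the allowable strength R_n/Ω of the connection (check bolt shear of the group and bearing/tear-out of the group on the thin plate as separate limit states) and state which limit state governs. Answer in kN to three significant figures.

426 kN (bolt shear governs)

Bolt shear: A_b = π·27²/4 = 572.6 mm²; R_n = 372 × 572.6 × 4 × 1 / 1000 = 852 kN → 852 / 2 = 426 kN.
Bearing (1.2 l_c t F_u ≤ 2.4 d t F_u): upper limit = 2.4·27·14·410 / 1000 = 372 kN.
  Edge l_c = 65 − 30/2 = 50 → r_n = 344.4 kN; interior l_c = 75 − 30 = 45 → r_n = 310 kN.
  R_n,bearing = 1·344.4 + 3·310 = 1274 kN → 1274 / 2 = 637 kN.
Bolt shear governs: 426 kN.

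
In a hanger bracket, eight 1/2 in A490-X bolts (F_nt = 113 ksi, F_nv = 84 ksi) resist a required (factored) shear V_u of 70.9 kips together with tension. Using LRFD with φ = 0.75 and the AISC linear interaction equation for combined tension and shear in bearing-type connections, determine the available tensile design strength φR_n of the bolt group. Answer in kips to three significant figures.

A_b = π·0.5²/4 = 0.1963 in²; f_rv = 70.9 / (8 × 0.1963) = 45.14 ksi.
F'_nt = 1.3 F_nt − (F_nt / φF_nv) f_rv = 1.3·113 − (113/(0.75·84))·45.14 = 65.94 ksi, capped at F_nt → F'_nt = 65.94 ksi.
R_n = F'_nt · A_b · n = 65.94 × 0.1963 × 8 = 103.6 kips.
Design strength φR_n = 0.75 × 103.6 = 77.7 kips.

77.7 kips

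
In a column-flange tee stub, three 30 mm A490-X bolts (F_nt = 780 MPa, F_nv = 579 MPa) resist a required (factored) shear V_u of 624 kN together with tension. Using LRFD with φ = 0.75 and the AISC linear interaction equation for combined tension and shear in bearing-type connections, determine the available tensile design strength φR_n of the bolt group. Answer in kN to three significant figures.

A_b = π·30²/4 = 706.9 mm²; f_rv = 624 × 1000 / (3 × 706.9) = 294.3 MPa.
F'_nt = 1.3 F_nt − (F_nt / φF_nv) f_rv = 1.3·780 − (780/(0.75·579))·294.3 = 485.5 MPa, capped at F_nt → F'_nt = 485.5 MPa.
R_n = F'_nt · A_b · n = 485.5 × 706.9 × 3 / 1000 = 1029 kN.
Design strength φR_n = 0.75 × 1029 = 772 kN.

772 kN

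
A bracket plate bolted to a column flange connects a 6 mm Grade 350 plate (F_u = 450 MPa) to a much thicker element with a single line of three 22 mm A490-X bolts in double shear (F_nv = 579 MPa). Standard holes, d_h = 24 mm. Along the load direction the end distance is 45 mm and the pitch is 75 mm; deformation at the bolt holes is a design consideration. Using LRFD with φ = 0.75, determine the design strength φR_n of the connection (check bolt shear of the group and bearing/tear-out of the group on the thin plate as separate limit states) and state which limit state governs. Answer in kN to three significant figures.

Bolt shear: A_b = π·22²/4 = 380.1 mm²; R_n = 579 × 380.1 × 3 × 2 / 1000 = 1321 kN → 0.75 × 1321 = 990 kN.
Bearing (1.2 l_c t F_u ≤ 2.4 d t F_u): upper limit = 2.4·22·6·450 / 1000 = 142.6 kN.
  Edge l_c = 45 − 24/2 = 33 → r_n = 106.9 kN; interior l_c = 75 − 24 = 51 → r_n = 142.6 kN.
  R_n,bearing = 1·106.9 + 2·142.6 = 392 kN → 0.75 × 392 = 294 kN.
Bearing governs: 294 kN.

294 kN (bearing governs)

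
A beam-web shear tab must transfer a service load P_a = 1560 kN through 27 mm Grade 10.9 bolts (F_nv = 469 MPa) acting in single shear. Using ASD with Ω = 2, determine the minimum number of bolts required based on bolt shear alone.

A_b = π·27²/4 = 572.6 mm².
Per-bolt allowable strength R_n/Ω = 469 × 572.6 × 1 / 1000 / 2 = 134.3 kN.
n ≥ 1560 / 134.3 = 11.62 → use 12 bolts.

12 bolts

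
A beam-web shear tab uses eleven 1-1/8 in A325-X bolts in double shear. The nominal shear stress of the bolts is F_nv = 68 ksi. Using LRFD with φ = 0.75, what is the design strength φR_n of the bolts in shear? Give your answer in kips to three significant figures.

A_b = π × 1.125² / 4 = 0.994 in².
R_n = F_nv · A_b · n · n_s = 68 × 0.994 × 11 × 2 = 1487 kips.
Design strength φR_n = 0.75 × 1487 = 1120 kips.

1120 kips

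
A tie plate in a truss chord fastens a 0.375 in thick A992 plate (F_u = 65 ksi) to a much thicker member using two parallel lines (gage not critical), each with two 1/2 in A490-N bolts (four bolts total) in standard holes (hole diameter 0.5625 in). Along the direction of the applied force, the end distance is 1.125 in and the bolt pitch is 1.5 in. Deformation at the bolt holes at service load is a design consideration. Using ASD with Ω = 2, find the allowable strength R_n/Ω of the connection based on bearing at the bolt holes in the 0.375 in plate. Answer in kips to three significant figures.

52.1 kips

Per bolt r_n = 1.2 l_c t F_u ≤ 2.4 d t F_u; upper limit = 2.4 × 0.5 × 0.375 × 65 = 29.25 kips.
Edge bolt: l_c = 1.125 − 0.5625/2 = 0.8438 in → 1.2 × 0.8438 × 0.375 × 65 = 24.68 → r_n = 24.68 kips.
Interior bolts: l_c = 1.5 − 0.5625 = 0.9375 in → 1.2 × 0.9375 × 0.375 × 65 = 27.42 → r_n = 27.42 kips.
R_n = 2 × 24.68 + 2 × 27.42 = 104.2 kips.
Allowable strength R_n/Ω = 104.2 / 2 = 52.1 kips.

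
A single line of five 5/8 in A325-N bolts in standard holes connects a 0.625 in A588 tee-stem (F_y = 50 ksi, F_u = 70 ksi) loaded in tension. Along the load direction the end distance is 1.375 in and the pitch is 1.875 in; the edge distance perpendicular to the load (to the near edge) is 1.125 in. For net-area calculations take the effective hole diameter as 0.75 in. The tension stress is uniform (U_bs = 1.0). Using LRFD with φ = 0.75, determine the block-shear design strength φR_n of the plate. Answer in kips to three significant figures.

133 kips

Shear plane L_v = 1.375 + 4·1.875 = 8.875 in; A_gv = 8.875 × 0.625 = 5.547 in².
A_nv = (8.875 − 4.5·0.75) × 0.625 = 3.438 in².
A_nt = (1.125 − 0.5·0.75) × 0.625 = 0.4688 in².
0.6 F_u A_nv = 144.4 kips; 0.6 F_y A_gv = 166.4 kips → shear rupture governs the shear term.
R_n = 144.4 + 1.0 × 70 × 0.4688 = 177.2 kips.
Design strength φR_n = 0.75 × 177.2 = 133 kips.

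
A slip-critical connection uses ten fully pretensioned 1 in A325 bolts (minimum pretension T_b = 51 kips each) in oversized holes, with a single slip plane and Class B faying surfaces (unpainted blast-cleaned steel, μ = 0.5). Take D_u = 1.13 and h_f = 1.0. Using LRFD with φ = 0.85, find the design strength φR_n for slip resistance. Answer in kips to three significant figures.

245 kips

R_n = μ · D_u · h_f · T_b · n_s · n_b = 0.5 × 1.13 × 1.0 × 51 × 1 × 10 = 288.1 kips.
Design strength φR_n = 0.85 × 288.1 = 245 kips.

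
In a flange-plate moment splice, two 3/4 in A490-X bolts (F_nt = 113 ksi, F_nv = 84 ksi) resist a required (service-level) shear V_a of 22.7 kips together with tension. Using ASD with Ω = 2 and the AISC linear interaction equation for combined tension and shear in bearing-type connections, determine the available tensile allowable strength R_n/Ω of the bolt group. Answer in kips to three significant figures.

34.4 kips

A_b = π·0.75²/4 = 0.4418 in²; f_rv = 22.7 / (2 × 0.4418) = 25.69 ksi.
F'_nt = 1.3 F_nt − (Ω F_nt / F_nv) f_rv = 1.3·113 − (2·113/84)·25.69 = 77.78 ksi, capped at F_nt → F'_nt = 77.78 ksi.
R_n = F'_nt · A_b · n = 77.78 × 0.4418 × 2 = 68.72 kips.
Allowable strength R_n/Ω = 68.72 / 2 = 34.4 kips.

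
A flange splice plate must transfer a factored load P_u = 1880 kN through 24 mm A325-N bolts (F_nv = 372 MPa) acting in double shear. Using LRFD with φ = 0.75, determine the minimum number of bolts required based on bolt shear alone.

8 bolts

A_b = π·24²/4 = 452.4 mm².
Per-bolt design strength φR_n = 0.75 × 372 × 452.4 × 2 / 1000 = 252.4 kN.
n ≥ 1880 / 252.4 = 7.448 → use 8 bolts.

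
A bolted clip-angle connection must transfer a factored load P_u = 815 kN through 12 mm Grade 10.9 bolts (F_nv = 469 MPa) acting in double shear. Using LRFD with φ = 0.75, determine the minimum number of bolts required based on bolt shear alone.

A_b = π·12²/4 = 113.1 mm².
Per-bolt design strength φR_n = 0.75 × 469 × 113.1 × 2 / 1000 = 79.56 kN.
n ≥ 815 / 79.56 = 10.24 → use 11 bolts.

11 bolts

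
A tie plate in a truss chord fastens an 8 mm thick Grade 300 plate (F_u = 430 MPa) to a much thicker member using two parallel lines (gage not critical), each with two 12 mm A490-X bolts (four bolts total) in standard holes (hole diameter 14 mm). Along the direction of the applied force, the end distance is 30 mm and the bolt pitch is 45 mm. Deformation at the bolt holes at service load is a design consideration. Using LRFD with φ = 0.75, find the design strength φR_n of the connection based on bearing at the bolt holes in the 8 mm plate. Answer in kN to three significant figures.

291 kN

Per bolt r_n = 1.2 l_c t F_u ≤ 2.4 d t F_u; upper limit = 2.4 × 12 × 8 × 430 / 1000 = 99.07 kN.
Edge bolt: l_c = 30 − 14/2 = 23 mm → 1.2 × 23 × 8 × 430 / 1000 = 94.94 → r_n = 94.94 kN.
Interior bolts: l_c = 45 − 14 = 31 mm → 1.2 × 31 × 8 × 430 / 1000 = 128 → r_n = 99.07 kN.
R_n = 2 × 94.94 + 2 × 99.07 = 388 kN.
Design strength φR_n = 0.75 × 388 = 291 kN.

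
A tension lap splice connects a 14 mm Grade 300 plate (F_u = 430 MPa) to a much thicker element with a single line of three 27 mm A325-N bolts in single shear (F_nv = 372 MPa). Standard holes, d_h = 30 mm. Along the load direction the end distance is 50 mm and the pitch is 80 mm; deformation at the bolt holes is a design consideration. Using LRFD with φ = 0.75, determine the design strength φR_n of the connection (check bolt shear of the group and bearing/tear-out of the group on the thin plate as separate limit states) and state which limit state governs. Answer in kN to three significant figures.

Bolt shear: A_b = π·27²/4 = 572.6 mm²; R_n = 372 × 572.6 × 3 × 1 / 1000 = 639 kN → 0.75 × 639 = 479 kN.
Bearing (1.2 l_c t F_u ≤ 2.4 d t F_u): upper limit = 2.4·27·14·430 / 1000 = 390.1 kN.
  Edge l_c = 50 − 30/2 = 35 → r_n = 252.8 kN; interior l_c = 80 − 30 = 50 → r_n = 361.2 kN.
  R_n,bearing = 1·252.8 + 2·361.2 = 975.2 kN → 0.75 × 975.2 = 731 kN.
Bolt shear governs: 479 kN.

479 kN (bolt shear governs)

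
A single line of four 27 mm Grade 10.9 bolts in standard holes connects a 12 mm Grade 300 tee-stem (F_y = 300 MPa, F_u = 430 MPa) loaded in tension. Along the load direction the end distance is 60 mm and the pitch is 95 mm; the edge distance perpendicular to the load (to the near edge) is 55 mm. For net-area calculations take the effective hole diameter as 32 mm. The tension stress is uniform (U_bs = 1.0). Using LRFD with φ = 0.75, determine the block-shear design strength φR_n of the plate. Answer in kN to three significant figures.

Shear plane L_v = 60 + 3·95 = 345 mm; A_gv = 345 × 12 = 4140 mm².
A_nv = (345 − 3.5·32) × 12 = 2796 mm².
A_nt = (55 − 0.5·32) × 12 = 468 mm².
0.6 F_u A_nv = 721.4 kN; 0.6 F_y A_gv = 745.2 kN → shear rupture governs the shear term.
R_n = 721.4 + 1.0 × 430 × 468 / 1000 = 922.6 kN.
Design strength φR_n = 0.75 × 922.6 = 692 kN.

692 kN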